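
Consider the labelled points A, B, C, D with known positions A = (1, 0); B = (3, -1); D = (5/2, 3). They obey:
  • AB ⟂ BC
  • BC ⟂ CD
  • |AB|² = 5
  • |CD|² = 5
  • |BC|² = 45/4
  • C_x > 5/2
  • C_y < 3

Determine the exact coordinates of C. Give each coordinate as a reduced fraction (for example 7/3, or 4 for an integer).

C = (9/2, 2)

1. C_x = 9/2  [[AB ⟂ BC ⇒ 2x-1y-7=0] ∩ [|C−(5/2, 3)|²=5]]
2. C_y = 2  [[AB ⟂ BC ⇒ 2x-1y-7=0] ∩ [|C−(5/2, 3)|²=5]]
   so C = (9/2, 2)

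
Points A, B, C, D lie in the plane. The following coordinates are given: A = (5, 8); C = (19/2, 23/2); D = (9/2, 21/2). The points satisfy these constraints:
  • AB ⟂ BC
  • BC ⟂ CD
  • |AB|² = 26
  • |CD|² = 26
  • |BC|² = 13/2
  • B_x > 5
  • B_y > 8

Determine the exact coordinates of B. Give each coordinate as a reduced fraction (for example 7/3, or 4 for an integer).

1. B_x = 10  [[BC ⟂ CD ⇒ 5x+1y-59=0] ∩ [|B−(5, 8)|²=26]]
2. B_y = 9  [[BC ⟂ CD ⇒ 5x+1y-59=0] ∩ [|B−(5, 8)|²=26]]
   so B = (10, 9)

B = (10, 9)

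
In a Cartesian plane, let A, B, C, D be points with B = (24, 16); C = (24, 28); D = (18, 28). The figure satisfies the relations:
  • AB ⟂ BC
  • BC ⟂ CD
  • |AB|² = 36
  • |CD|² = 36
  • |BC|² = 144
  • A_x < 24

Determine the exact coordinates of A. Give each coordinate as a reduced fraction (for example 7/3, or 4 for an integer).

1. A_x = 18  [[AB ⟂ BC ⇒ -12y+192=0] ∩ [|A−(24, 16)|²=36]]
2. A_y = 16  [[AB ⟂ BC ⇒ -12y+192=0] ∩ [|A−(24, 16)|²=36]]
   so A = (18, 16)

A = (18, 16)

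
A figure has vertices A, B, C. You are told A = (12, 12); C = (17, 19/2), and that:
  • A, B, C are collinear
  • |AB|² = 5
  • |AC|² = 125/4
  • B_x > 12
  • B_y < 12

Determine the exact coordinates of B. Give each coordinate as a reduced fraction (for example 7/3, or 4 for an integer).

B = (14, 11)

1. B_x = 14  [[A, B, C are collinear ⇒ -5/2x-5y+90=0] ∩ [|B−(12, 12)|²=5]]
2. B_y = 11  [[A, B, C are collinear ⇒ -5/2x-5y+90=0] ∩ [|B−(12, 12)|²=5]]
   so B = (14, 11)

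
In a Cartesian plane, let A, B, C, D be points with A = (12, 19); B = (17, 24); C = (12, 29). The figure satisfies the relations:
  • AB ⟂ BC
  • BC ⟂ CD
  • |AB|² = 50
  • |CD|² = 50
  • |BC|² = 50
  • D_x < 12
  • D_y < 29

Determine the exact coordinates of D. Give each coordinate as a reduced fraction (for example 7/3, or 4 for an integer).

1. D_x = 7  [[BC ⟂ CD ⇒ -5x+5y-85=0] ∩ [|D−(12, 29)|²=50]]
2. D_y = 24  [[BC ⟂ CD ⇒ -5x+5y-85=0] ∩ [|D−(12, 29)|²=50]]
   so D = (7, 24)

D = (7, 24)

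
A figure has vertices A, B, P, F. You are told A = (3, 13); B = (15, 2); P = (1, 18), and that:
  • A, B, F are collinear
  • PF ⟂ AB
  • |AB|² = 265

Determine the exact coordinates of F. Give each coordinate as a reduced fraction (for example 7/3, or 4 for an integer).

1. F_x = -153/265  [[A, B, F are collinear ⇒ 11x+12y-189=0] ∩ [PF ⟂ AB ⇒ 12x-11y+186=0]]
2. F_y = 4314/265  [[A, B, F are collinear ⇒ 11x+12y-189=0] ∩ [PF ⟂ AB ⇒ 12x-11y+186=0]]
   so F = (-153/265, 4314/265)

F = (-153/265, 4314/265)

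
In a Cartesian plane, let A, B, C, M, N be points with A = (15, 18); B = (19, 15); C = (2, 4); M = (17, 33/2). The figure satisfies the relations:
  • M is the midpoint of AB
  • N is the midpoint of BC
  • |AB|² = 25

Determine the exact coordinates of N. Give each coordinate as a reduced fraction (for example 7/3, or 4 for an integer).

1. N_x = 21/2  [2·N = B+C = (19, 15)+(2, 4)]
2. N_y = 19/2  [2·N = B+C = (19, 15)+(2, 4)]
   so N = (21/2, 19/2)

N = (21/2, 19/2)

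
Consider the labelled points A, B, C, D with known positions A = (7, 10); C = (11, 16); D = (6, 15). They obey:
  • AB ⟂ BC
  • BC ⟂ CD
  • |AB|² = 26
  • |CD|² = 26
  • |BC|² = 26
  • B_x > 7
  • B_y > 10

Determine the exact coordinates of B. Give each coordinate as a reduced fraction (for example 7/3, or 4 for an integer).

B = (12, 11)

1. B_x = 12  [[BC ⟂ CD ⇒ 5x+1y-71=0] ∩ [|B−(7, 10)|²=26]]
2. B_y = 11  [[BC ⟂ CD ⇒ 5x+1y-71=0] ∩ [|B−(7, 10)|²=26]]
   so B = (12, 11)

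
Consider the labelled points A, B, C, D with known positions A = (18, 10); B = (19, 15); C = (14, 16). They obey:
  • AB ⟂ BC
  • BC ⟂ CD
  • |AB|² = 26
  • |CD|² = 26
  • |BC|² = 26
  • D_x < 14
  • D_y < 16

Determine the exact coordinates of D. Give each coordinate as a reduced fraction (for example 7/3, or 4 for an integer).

D = (13, 11)

1. D_x = 13  [[BC ⟂ CD ⇒ -5x+1y+54=0] ∩ [|D−(14, 16)|²=26]]
2. D_y = 11  [[BC ⟂ CD ⇒ -5x+1y+54=0] ∩ [|D−(14, 16)|²=26]]
   so D = (13, 11)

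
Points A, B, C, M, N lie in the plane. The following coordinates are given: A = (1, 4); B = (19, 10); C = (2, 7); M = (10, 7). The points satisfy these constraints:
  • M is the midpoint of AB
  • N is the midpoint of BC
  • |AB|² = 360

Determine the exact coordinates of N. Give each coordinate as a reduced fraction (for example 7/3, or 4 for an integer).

N = (21/2, 17/2)

1. N_x = 21/2  [2·N = B+C = (19, 10)+(2, 7)]
2. N_y = 17/2  [2·N = B+C = (19, 10)+(2, 7)]
   so N = (21/2, 17/2)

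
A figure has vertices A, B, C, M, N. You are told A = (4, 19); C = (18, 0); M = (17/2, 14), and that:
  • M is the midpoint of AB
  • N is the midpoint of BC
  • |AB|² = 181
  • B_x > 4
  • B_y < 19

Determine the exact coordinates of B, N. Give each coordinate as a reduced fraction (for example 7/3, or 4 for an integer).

1. B_x = 13  [B = 2·M−A = 2·(17/2, 14)−(4, 19)]
2. B_y = 9  [B = 2·M−A = 2·(17/2, 14)−(4, 19)]
   so B = (13, 9)
3. N_x = 31/2  [2·N = B+C = (13, 9)+(18, 0)]
4. N_y = 9/2  [2·N = B+C = (13, 9)+(18, 0)]
   so N = (31/2, 9/2)

B = (13, 9)
N = (31/2, 9/2)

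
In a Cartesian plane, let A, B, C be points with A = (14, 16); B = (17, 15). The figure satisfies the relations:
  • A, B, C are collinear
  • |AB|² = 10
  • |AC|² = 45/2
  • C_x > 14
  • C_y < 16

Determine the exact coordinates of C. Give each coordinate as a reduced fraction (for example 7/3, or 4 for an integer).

1. C_x = 37/2  [[A, B, C are collinear ⇒ 1x+3y-62=0] ∩ [|C−(14, 16)|²=45/2]]
2. C_y = 29/2  [[A, B, C are collinear ⇒ 1x+3y-62=0] ∩ [|C−(14, 16)|²=45/2]]
   so C = (37/2, 29/2)

C = (37/2, 29/2)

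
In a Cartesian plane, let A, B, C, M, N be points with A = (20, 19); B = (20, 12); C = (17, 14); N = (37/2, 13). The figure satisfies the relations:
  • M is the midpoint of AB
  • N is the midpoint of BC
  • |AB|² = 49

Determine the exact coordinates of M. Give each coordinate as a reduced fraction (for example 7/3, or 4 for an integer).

1. M_x = 20  [2·M = A+B = (20, 19)+(20, 12)]
2. M_y = 31/2  [2·M = A+B = (20, 19)+(20, 12)]
   so M = (20, 31/2)

M = (20, 31/2)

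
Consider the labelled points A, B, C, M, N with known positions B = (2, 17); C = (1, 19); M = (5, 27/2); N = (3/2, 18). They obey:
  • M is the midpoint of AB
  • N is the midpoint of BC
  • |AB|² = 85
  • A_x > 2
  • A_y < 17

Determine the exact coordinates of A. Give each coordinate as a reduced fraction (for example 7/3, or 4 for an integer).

1. A_x = 8  [A = 2·M−B = 2·(5, 27/2)−(2, 17)]
2. A_y = 10  [A = 2·M−B = 2·(5, 27/2)−(2, 17)]
   so A = (8, 10)

A = (8, 10)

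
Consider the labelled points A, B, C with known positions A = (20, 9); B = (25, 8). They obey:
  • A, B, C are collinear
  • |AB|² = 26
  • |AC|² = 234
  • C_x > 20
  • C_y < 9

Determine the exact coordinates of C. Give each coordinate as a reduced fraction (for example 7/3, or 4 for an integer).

1. C_x = 35  [[A, B, C are collinear ⇒ 1x+5y-65=0] ∩ [|C−(20, 9)|²=234]]
2. C_y = 6  [[A, B, C are collinear ⇒ 1x+5y-65=0] ∩ [|C−(20, 9)|²=234]]
   so C = (35, 6)

C = (35, 6)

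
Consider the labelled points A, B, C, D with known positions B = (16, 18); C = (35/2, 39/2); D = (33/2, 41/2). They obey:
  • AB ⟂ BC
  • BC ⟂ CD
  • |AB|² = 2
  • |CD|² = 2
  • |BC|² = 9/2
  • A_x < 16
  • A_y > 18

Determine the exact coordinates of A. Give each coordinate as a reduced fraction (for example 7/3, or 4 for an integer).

1. A_x = 15  [[AB ⟂ BC ⇒ -3/2x-3/2y+51=0] ∩ [|A−(16, 18)|²=2]]
2. A_y = 19  [[AB ⟂ BC ⇒ -3/2x-3/2y+51=0] ∩ [|A−(16, 18)|²=2]]
   so A = (15, 19)

A = (15, 19)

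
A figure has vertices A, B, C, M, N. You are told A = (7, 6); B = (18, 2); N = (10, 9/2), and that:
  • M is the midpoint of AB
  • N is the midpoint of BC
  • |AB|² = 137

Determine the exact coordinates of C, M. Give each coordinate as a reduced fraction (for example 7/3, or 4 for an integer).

1. M_x = 25/2  [2·M = A+B = (7, 6)+(18, 2)]
2. M_y = 4  [2·M = A+B = (7, 6)+(18, 2)]
   so M = (25/2, 4)
3. C_x = 2  [C = 2·N−B = 2·(10, 9/2)−(18, 2)]
4. C_y = 7  [C = 2·N−B = 2·(10, 9/2)−(18, 2)]
   so C = (2, 7)

C = (2, 7)
M = (25/2, 4)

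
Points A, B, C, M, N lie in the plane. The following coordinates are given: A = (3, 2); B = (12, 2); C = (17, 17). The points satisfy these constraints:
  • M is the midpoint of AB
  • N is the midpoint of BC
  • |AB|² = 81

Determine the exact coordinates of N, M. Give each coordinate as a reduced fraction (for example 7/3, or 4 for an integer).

1. M_x = 15/2  [2·M = A+B = (3, 2)+(12, 2)]
2. M_y = 2  [2·M = A+B = (3, 2)+(12, 2)]
   so M = (15/2, 2)
3. N_x = 29/2  [2·N = B+C = (12, 2)+(17, 17)]
4. N_y = 19/2  [2·N = B+C = (12, 2)+(17, 17)]
   so N = (29/2, 19/2)

N = (29/2, 19/2)
M = (15/2, 2)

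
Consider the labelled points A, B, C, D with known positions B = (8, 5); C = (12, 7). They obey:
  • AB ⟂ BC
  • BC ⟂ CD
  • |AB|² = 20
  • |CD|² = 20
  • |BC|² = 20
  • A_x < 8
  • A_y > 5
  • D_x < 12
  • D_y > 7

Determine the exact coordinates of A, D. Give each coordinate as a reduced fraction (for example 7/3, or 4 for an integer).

1. A_x = 6  [[AB ⟂ BC ⇒ -4x-2y+42=0] ∩ [|A−(8, 5)|²=20]]
2. A_y = 9  [[AB ⟂ BC ⇒ -4x-2y+42=0] ∩ [|A−(8, 5)|²=20]]
   so A = (6, 9)
3. D_x = 10  [[BC ⟂ CD ⇒ 4x+2y-62=0] ∩ [|D−(12, 7)|²=20]]
4. D_y = 11  [[BC ⟂ CD ⇒ 4x+2y-62=0] ∩ [|D−(12, 7)|²=20]]
   so D = (10, 11)

A = (6, 9)
D = (10, 11)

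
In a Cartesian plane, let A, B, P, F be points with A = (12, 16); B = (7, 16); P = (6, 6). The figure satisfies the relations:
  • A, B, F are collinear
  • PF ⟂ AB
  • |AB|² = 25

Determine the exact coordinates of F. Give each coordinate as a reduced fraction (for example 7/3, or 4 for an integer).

F = (6, 16)

1. F_x = 6  [[A, B, F are collinear ⇒ -5y+80=0] ∩ [PF ⟂ AB ⇒ -5x+30=0]]
2. F_y = 16  [[A, B, F are collinear ⇒ -5y+80=0] ∩ [PF ⟂ AB ⇒ -5x+30=0]]
   so F = (6, 16)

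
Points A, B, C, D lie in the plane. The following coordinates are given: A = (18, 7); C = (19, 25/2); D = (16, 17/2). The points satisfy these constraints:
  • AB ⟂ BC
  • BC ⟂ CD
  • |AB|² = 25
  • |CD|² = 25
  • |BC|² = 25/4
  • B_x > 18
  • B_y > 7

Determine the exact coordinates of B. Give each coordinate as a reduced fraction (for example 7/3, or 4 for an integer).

1. B_x = 21  [[BC ⟂ CD ⇒ 3x+4y-107=0] ∩ [|B−(18, 7)|²=25]]
2. B_y = 11  [[BC ⟂ CD ⇒ 3x+4y-107=0] ∩ [|B−(18, 7)|²=25]]
   so B = (21, 11)

B = (21, 11)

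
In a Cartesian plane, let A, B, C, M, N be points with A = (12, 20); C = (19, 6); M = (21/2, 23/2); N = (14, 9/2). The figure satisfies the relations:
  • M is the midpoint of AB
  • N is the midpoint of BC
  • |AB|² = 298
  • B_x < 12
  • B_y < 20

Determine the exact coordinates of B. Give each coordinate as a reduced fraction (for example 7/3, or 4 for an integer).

B = (9, 3)

1. B_x = 9  [B = 2·M−A = 2·(21/2, 23/2)−(12, 20)]
2. B_y = 3  [B = 2·M−A = 2·(21/2, 23/2)−(12, 20)]
   so B = (9, 3)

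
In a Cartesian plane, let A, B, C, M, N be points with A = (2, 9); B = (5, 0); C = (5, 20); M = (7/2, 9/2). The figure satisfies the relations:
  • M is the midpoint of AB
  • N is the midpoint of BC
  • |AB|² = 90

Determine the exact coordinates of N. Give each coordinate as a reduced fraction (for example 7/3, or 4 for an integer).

N = (5, 10)

1. N_x = 5  [2·N = B+C = (5, 0)+(5, 20)]
2. N_y = 10  [2·N = B+C = (5, 0)+(5, 20)]
   so N = (5, 10)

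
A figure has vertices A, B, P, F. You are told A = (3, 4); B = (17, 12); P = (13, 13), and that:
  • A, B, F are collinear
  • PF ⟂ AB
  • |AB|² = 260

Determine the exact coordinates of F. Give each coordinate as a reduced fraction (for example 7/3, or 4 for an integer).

F = (937/65, 684/65)

1. F_x = 937/65  [[A, B, F are collinear ⇒ -8x+14y-32=0] ∩ [PF ⟂ AB ⇒ 14x+8y-286=0]]
2. F_y = 684/65  [[A, B, F are collinear ⇒ -8x+14y-32=0] ∩ [PF ⟂ AB ⇒ 14x+8y-286=0]]
   so F = (937/65, 684/65)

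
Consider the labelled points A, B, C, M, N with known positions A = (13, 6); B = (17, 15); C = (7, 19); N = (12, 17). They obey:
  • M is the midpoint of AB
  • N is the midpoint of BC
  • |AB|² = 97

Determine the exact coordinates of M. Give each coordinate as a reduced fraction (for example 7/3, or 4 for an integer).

M = (15, 21/2)

1. M_x = 15  [2·M = A+B = (13, 6)+(17, 15)]
2. M_y = 21/2  [2·M = A+B = (13, 6)+(17, 15)]
   so M = (15, 21/2)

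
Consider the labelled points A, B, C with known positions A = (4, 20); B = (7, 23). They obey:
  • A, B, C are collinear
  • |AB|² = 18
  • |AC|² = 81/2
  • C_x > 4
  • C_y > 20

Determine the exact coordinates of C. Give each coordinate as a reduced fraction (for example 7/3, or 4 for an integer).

1. C_x = 17/2  [[A, B, C are collinear ⇒ -3x+3y-48=0] ∩ [|C−(4, 20)|²=81/2]]
2. C_y = 49/2  [[A, B, C are collinear ⇒ -3x+3y-48=0] ∩ [|C−(4, 20)|²=81/2]]
   so C = (17/2, 49/2)

C = (17/2, 49/2)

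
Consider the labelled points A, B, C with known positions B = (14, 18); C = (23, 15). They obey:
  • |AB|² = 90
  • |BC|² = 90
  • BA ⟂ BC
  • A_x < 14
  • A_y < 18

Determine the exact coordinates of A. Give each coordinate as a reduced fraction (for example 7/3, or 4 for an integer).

1. A_x = 11  [[BA ⟂ BC ⇒ 9x-3y-72=0] ∩ [|A−(14, 18)|²=90]]
2. A_y = 9  [[BA ⟂ BC ⇒ 9x-3y-72=0] ∩ [|A−(14, 18)|²=90]]
   so A = (11, 9)

A = (11, 9)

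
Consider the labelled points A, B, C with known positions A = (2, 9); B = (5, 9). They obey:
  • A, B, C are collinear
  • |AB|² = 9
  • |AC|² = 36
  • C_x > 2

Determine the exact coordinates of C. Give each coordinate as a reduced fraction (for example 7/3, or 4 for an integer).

1. C_x = 8  [[A, B, C are collinear ⇒ 3y-27=0] ∩ [|C−(2, 9)|²=36]]
2. C_y = 9  [[A, B, C are collinear ⇒ 3y-27=0] ∩ [|C−(2, 9)|²=36]]
   so C = (8, 9)

C = (8, 9)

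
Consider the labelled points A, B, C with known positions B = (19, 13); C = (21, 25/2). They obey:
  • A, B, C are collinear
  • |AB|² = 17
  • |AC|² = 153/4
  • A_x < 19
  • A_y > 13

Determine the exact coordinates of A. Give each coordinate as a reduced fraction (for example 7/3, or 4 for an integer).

A = (15, 14)

1. A_x = 15  [[A, B, C are collinear ⇒ 1/2x+2y-71/2=0] ∩ [|A−(19, 13)|²=17]]
2. A_y = 14  [[A, B, C are collinear ⇒ 1/2x+2y-71/2=0] ∩ [|A−(19, 13)|²=17]]
   so A = (15, 14)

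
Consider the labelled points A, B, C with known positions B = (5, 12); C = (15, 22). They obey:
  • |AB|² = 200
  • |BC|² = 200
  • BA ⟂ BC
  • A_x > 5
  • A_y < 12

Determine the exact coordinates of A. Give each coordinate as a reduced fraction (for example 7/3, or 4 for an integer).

1. A_x = 15  [[BA ⟂ BC ⇒ 10x+10y-170=0] ∩ [|A−(5, 12)|²=200]]
2. A_y = 2  [[BA ⟂ BC ⇒ 10x+10y-170=0] ∩ [|A−(5, 12)|²=200]]
   so A = (15, 2)

A = (15, 2)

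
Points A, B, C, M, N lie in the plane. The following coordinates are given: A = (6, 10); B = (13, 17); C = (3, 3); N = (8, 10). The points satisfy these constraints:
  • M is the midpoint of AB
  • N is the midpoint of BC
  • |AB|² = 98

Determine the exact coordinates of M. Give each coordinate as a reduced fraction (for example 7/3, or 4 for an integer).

1. M_x = 19/2  [2·M = A+B = (6, 10)+(13, 17)]
2. M_y = 27/2  [2·M = A+B = (6, 10)+(13, 17)]
   so M = (19/2, 27/2)

M = (19/2, 27/2)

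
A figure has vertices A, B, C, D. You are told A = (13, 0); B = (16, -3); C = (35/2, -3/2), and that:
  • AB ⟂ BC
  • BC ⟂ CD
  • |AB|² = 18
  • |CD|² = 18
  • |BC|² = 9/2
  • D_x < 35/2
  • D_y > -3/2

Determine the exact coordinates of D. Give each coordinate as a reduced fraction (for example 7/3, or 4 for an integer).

1. D_x = 29/2  [[BC ⟂ CD ⇒ 3/2x+3/2y-24=0] ∩ [|D−(35/2, -3/2)|²=18]]
2. D_y = 3/2  [[BC ⟂ CD ⇒ 3/2x+3/2y-24=0] ∩ [|D−(35/2, -3/2)|²=18]]
   so D = (29/2, 3/2)

D = (29/2, 3/2)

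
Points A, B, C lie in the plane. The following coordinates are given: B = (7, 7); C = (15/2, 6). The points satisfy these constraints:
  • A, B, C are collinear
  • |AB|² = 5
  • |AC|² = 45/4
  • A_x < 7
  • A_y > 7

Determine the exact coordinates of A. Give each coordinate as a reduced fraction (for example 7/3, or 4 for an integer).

A = (6, 9)

1. A_x = 6  [[A, B, C are collinear ⇒ 1x+1/2y-21/2=0] ∩ [|A−(7, 7)|²=5]]
2. A_y = 9  [[A, B, C are collinear ⇒ 1x+1/2y-21/2=0] ∩ [|A−(7, 7)|²=5]]
   so A = (6, 9)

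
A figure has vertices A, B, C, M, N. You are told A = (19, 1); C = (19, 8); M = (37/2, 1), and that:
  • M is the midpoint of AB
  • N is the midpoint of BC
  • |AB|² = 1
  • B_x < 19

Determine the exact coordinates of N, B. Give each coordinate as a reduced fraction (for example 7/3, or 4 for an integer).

N = (37/2, 9/2)
B = (18, 1)

1. B_x = 18  [B = 2·M−A = 2·(37/2, 1)−(19, 1)]
2. B_y = 1  [B = 2·M−A = 2·(37/2, 1)−(19, 1)]
   so B = (18, 1)
3. N_x = 37/2  [2·N = B+C = (18, 1)+(19, 8)]
4. N_y = 9/2  [2·N = B+C = (18, 1)+(19, 8)]
   so N = (37/2, 9/2)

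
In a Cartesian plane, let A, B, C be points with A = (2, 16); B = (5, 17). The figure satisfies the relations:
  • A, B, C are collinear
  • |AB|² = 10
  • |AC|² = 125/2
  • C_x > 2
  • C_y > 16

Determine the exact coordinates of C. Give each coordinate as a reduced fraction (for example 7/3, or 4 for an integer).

C = (19/2, 37/2)

1. C_x = 19/2  [[A, B, C are collinear ⇒ -1x+3y-46=0] ∩ [|C−(2, 16)|²=125/2]]
2. C_y = 37/2  [[A, B, C are collinear ⇒ -1x+3y-46=0] ∩ [|C−(2, 16)|²=125/2]]
   so C = (19/2, 37/2)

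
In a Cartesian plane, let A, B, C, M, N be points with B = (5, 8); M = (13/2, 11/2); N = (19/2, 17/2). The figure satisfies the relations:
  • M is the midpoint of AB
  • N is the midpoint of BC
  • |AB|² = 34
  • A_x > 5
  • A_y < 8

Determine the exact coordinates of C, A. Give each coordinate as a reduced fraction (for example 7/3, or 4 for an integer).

1. A_x = 8  [A = 2·M−B = 2·(13/2, 11/2)−(5, 8)]
2. A_y = 3  [A = 2·M−B = 2·(13/2, 11/2)−(5, 8)]
   so A = (8, 3)
3. C_x = 14  [C = 2·N−B = 2·(19/2, 17/2)−(5, 8)]
4. C_y = 9  [C = 2·N−B = 2·(19/2, 17/2)−(5, 8)]
   so C = (14, 9)

C = (14, 9)
A = (8, 3)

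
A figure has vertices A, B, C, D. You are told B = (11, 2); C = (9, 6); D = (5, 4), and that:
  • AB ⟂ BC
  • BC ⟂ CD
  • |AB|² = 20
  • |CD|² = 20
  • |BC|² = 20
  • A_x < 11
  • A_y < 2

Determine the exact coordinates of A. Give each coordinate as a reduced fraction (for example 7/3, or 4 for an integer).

A = (7, 0)

1. A_x = 7  [[AB ⟂ BC ⇒ 2x-4y-14=0] ∩ [|A−(11, 2)|²=20]]
2. A_y = 0  [[AB ⟂ BC ⇒ 2x-4y-14=0] ∩ [|A−(11, 2)|²=20]]
   so A = (7, 0)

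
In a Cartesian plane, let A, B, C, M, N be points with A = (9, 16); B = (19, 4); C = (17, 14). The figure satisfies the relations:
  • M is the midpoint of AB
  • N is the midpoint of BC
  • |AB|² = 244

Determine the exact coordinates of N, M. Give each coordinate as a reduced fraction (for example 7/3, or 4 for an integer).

N = (18, 9)
M = (14, 10)

1. M_x = 14  [2·M = A+B = (9, 16)+(19, 4)]
2. M_y = 10  [2·M = A+B = (9, 16)+(19, 4)]
   so M = (14, 10)
3. N_x = 18  [2·N = B+C = (19, 4)+(17, 14)]
4. N_y = 9  [2·N = B+C = (19, 4)+(17, 14)]
   so N = (18, 9)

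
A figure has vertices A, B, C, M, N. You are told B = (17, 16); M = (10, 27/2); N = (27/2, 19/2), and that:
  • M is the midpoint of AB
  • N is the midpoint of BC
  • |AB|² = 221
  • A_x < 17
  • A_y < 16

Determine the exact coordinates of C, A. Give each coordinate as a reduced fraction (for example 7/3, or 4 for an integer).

1. A_x = 3  [A = 2·M−B = 2·(10, 27/2)−(17, 16)]
2. A_y = 11  [A = 2·M−B = 2·(10, 27/2)−(17, 16)]
   so A = (3, 11)
3. C_x = 10  [C = 2·N−B = 2·(27/2, 19/2)−(17, 16)]
4. C_y = 3  [C = 2·N−B = 2·(27/2, 19/2)−(17, 16)]
   so C = (10, 3)

C = (10, 3)
A = (3, 11)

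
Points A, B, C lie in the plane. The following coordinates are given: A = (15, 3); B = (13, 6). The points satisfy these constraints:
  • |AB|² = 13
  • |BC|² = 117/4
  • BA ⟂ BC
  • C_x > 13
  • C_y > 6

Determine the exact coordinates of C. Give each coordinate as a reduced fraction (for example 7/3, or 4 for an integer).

1. C_x = 35/2  [[BA ⟂ BC ⇒ 2x-3y-8=0] ∩ [|C−(13, 6)|²=117/4]]
2. C_y = 9  [[BA ⟂ BC ⇒ 2x-3y-8=0] ∩ [|C−(13, 6)|²=117/4]]
   so C = (35/2, 9)

C = (35/2, 9)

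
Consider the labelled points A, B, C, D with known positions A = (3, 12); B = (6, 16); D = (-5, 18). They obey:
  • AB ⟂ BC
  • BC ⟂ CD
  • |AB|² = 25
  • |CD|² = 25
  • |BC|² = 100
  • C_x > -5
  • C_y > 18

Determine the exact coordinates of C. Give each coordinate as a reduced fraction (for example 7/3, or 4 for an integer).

1. C_x = -2  [[AB ⟂ BC ⇒ 3x+4y-82=0] ∩ [|C−(-5, 18)|²=25]]
2. C_y = 22  [[AB ⟂ BC ⇒ 3x+4y-82=0] ∩ [|C−(-5, 18)|²=25]]
   so C = (-2, 22)

C = (-2, 22)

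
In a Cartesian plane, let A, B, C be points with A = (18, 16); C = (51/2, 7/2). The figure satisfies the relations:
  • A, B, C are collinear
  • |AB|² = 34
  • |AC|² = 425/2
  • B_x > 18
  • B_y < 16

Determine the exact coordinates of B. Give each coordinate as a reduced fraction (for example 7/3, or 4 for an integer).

B = (21, 11)

1. B_x = 21  [[A, B, C are collinear ⇒ -25/2x-15/2y+345=0] ∩ [|B−(18, 16)|²=34]]
2. B_y = 11  [[A, B, C are collinear ⇒ -25/2x-15/2y+345=0] ∩ [|B−(18, 16)|²=34]]
   so B = (21, 11)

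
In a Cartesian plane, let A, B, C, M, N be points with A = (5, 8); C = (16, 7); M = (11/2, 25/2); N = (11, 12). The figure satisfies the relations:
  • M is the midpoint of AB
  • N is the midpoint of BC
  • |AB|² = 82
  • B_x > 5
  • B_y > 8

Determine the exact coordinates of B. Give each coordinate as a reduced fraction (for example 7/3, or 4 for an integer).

1. B_x = 6  [B = 2·M−A = 2·(11/2, 25/2)−(5, 8)]
2. B_y = 17  [B = 2·M−A = 2·(11/2, 25/2)−(5, 8)]
   so B = (6, 17)

B = (6, 17)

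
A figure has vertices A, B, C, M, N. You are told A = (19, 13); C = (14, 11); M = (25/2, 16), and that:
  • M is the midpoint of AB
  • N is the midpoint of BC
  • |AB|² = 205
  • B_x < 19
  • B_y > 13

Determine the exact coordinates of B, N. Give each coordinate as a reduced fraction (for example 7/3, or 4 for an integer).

B = (6, 19)
N = (10, 15)

1. B_x = 6  [B = 2·M−A = 2·(25/2, 16)−(19, 13)]
2. B_y = 19  [B = 2·M−A = 2·(25/2, 16)−(19, 13)]
   so B = (6, 19)
3. N_x = 10  [2·N = B+C = (6, 19)+(14, 11)]
4. N_y = 15  [2·N = B+C = (6, 19)+(14, 11)]
   so N = (10, 15)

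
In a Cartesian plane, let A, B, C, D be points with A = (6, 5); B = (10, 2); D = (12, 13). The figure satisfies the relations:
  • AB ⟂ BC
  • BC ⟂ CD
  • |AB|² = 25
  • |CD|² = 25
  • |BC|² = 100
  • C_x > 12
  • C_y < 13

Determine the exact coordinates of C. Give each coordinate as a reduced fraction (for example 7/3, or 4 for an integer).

C = (16, 10)

1. C_x = 16  [[AB ⟂ BC ⇒ 4x-3y-34=0] ∩ [|C−(12, 13)|²=25]]
2. C_y = 10  [[AB ⟂ BC ⇒ 4x-3y-34=0] ∩ [|C−(12, 13)|²=25]]
   so C = (16, 10)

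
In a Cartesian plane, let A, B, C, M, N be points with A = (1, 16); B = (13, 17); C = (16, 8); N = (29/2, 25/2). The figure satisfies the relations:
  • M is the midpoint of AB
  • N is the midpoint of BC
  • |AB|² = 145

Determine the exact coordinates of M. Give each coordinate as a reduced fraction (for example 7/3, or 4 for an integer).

1. M_x = 7  [2·M = A+B = (1, 16)+(13, 17)]
2. M_y = 33/2  [2·M = A+B = (1, 16)+(13, 17)]
   so M = (7, 33/2)

M = (7, 33/2)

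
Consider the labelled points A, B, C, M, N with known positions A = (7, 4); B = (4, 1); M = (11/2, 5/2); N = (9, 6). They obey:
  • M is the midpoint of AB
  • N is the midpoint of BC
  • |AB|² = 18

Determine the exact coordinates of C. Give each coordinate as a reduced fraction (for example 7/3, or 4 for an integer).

C = (14, 11)

1. C_x = 14  [C = 2·N−B = 2·(9, 6)−(4, 1)]
2. C_y = 11  [C = 2·N−B = 2·(9, 6)−(4, 1)]
   so C = (14, 11)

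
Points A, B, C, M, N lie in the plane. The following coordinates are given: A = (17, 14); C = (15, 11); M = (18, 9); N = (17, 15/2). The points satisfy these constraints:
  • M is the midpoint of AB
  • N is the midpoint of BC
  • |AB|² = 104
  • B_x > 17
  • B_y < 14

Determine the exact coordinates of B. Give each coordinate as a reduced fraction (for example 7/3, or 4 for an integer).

1. B_x = 19  [B = 2·M−A = 2·(18, 9)−(17, 14)]
2. B_y = 4  [B = 2·M−A = 2·(18, 9)−(17, 14)]
   so B = (19, 4)

B = (19, 4)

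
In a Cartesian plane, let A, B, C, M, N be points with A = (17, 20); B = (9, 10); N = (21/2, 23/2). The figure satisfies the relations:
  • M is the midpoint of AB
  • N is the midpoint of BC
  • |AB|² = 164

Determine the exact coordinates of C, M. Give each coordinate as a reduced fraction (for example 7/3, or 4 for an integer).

C = (12, 13)
M = (13, 15)

1. M_x = 13  [2·M = A+B = (17, 20)+(9, 10)]
2. M_y = 15  [2·M = A+B = (17, 20)+(9, 10)]
   so M = (13, 15)
3. C_x = 12  [C = 2·N−B = 2·(21/2, 23/2)−(9, 10)]
4. C_y = 13  [C = 2·N−B = 2·(21/2, 23/2)−(9, 10)]
   so C = (12, 13)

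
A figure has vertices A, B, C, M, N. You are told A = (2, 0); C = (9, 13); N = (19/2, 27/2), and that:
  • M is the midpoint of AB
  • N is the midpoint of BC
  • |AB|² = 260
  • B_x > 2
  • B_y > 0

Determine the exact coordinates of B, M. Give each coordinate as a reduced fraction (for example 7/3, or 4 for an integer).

1. B_x = 10  [B = 2·N−C = 2·(19/2, 27/2)−(9, 13)]
2. B_y = 14  [B = 2·N−C = 2·(19/2, 27/2)−(9, 13)]
   so B = (10, 14)
3. M_x = 6  [2·M = A+B = (2, 0)+(10, 14)]
4. M_y = 7  [2·M = A+B = (2, 0)+(10, 14)]
   so M = (6, 7)

B = (10, 14)
M = (6, 7)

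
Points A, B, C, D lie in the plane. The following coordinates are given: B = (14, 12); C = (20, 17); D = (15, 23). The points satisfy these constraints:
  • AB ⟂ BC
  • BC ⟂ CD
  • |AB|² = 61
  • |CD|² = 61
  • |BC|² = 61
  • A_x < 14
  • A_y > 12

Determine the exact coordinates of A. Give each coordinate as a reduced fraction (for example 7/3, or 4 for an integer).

A = (9, 18)

1. A_x = 9  [[AB ⟂ BC ⇒ -6x-5y+144=0] ∩ [|A−(14, 12)|²=61]]
2. A_y = 18  [[AB ⟂ BC ⇒ -6x-5y+144=0] ∩ [|A−(14, 12)|²=61]]
   so A = (9, 18)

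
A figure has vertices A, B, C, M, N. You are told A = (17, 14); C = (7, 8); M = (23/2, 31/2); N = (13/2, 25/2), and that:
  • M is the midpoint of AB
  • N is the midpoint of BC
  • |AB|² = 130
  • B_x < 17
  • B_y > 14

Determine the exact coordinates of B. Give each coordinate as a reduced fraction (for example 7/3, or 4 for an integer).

B = (6, 17)

1. B_x = 6  [B = 2·M−A = 2·(23/2, 31/2)−(17, 14)]
2. B_y = 17  [B = 2·M−A = 2·(23/2, 31/2)−(17, 14)]
   so B = (6, 17)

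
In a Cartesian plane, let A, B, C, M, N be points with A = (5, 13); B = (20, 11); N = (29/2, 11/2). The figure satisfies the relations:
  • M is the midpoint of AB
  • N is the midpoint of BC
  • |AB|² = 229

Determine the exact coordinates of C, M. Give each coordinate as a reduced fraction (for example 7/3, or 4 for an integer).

1. M_x = 25/2  [2·M = A+B = (5, 13)+(20, 11)]
2. M_y = 12  [2·M = A+B = (5, 13)+(20, 11)]
   so M = (25/2, 12)
3. C_x = 9  [C = 2·N−B = 2·(29/2, 11/2)−(20, 11)]
4. C_y = 0  [C = 2·N−B = 2·(29/2, 11/2)−(20, 11)]
   so C = (9, 0)

C = (9, 0)
M = (25/2, 12)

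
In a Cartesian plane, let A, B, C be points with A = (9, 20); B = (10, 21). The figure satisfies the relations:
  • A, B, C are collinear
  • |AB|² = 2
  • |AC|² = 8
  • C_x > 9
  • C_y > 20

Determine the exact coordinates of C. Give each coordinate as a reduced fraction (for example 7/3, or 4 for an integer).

C = (11, 22)

1. C_x = 11  [[A, B, C are collinear ⇒ -1x+1y-11=0] ∩ [|C−(9, 20)|²=8]]
2. C_y = 22  [[A, B, C are collinear ⇒ -1x+1y-11=0] ∩ [|C−(9, 20)|²=8]]
   so C = (11, 22)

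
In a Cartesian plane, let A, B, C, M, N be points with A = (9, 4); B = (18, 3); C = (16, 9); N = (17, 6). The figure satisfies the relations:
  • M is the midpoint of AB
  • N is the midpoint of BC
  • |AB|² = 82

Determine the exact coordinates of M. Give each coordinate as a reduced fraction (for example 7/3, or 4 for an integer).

M = (27/2, 7/2)

1. M_x = 27/2  [2·M = A+B = (9, 4)+(18, 3)]
2. M_y = 7/2  [2·M = A+B = (9, 4)+(18, 3)]
   so M = (27/2, 7/2)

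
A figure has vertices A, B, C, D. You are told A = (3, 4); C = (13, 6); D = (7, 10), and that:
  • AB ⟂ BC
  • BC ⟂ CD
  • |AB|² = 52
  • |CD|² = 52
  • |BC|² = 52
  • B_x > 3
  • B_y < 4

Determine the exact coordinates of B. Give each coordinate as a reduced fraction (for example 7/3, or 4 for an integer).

1. B_x = 9  [[BC ⟂ CD ⇒ 6x-4y-54=0] ∩ [|B−(3, 4)|²=52]]
2. B_y = 0  [[BC ⟂ CD ⇒ 6x-4y-54=0] ∩ [|B−(3, 4)|²=52]]
   so B = (9, 0)

B = (9, 0)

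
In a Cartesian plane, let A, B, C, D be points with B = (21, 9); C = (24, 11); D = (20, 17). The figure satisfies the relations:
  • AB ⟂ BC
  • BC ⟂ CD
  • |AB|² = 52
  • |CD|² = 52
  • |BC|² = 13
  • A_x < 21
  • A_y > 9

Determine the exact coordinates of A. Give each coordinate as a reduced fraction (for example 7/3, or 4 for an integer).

A = (17, 15)

1. A_x = 17  [[AB ⟂ BC ⇒ -3x-2y+81=0] ∩ [|A−(21, 9)|²=52]]
2. A_y = 15  [[AB ⟂ BC ⇒ -3x-2y+81=0] ∩ [|A−(21, 9)|²=52]]
   so A = (17, 15)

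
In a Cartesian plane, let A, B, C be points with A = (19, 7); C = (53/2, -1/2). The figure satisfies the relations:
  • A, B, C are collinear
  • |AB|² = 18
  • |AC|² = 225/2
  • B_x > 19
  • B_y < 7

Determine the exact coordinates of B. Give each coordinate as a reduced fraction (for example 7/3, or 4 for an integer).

1. B_x = 22  [[A, B, C are collinear ⇒ -15/2x-15/2y+195=0] ∩ [|B−(19, 7)|²=18]]
2. B_y = 4  [[A, B, C are collinear ⇒ -15/2x-15/2y+195=0] ∩ [|B−(19, 7)|²=18]]
   so B = (22, 4)

B = (22, 4)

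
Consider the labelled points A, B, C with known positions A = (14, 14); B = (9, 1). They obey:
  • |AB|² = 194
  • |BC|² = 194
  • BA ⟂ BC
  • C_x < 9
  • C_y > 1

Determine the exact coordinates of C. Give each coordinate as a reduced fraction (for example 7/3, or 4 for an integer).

1. C_x = -4  [[BA ⟂ BC ⇒ 5x+13y-58=0] ∩ [|C−(9, 1)|²=194]]
2. C_y = 6  [[BA ⟂ BC ⇒ 5x+13y-58=0] ∩ [|C−(9, 1)|²=194]]
   so C = (-4, 6)

C = (-4, 6)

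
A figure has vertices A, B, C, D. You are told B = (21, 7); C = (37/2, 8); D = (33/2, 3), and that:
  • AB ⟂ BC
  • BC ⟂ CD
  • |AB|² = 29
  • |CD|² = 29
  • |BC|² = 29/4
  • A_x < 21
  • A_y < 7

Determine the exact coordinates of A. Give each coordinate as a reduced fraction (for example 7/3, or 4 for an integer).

A = (19, 2)

1. A_x = 19  [[AB ⟂ BC ⇒ 5/2x-1y-91/2=0] ∩ [|A−(21, 7)|²=29]]
2. A_y = 2  [[AB ⟂ BC ⇒ 5/2x-1y-91/2=0] ∩ [|A−(21, 7)|²=29]]
   so A = (19, 2)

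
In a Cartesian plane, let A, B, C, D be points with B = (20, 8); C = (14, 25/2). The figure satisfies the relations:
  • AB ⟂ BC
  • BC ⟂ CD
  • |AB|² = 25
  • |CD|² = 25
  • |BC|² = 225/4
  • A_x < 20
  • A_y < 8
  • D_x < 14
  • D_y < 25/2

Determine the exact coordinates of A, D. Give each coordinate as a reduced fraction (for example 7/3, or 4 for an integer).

A = (17, 4)
D = (11, 17/2)

1. A_x = 17  [[AB ⟂ BC ⇒ 6x-9/2y-84=0] ∩ [|A−(20, 8)|²=25]]
2. A_y = 4  [[AB ⟂ BC ⇒ 6x-9/2y-84=0] ∩ [|A−(20, 8)|²=25]]
   so A = (17, 4)
3. D_x = 11  [[BC ⟂ CD ⇒ -6x+9/2y+111/4=0] ∩ [|D−(14, 25/2)|²=25]]
4. D_y = 17/2  [[BC ⟂ CD ⇒ -6x+9/2y+111/4=0] ∩ [|D−(14, 25/2)|²=25]]
   so D = (11, 17/2)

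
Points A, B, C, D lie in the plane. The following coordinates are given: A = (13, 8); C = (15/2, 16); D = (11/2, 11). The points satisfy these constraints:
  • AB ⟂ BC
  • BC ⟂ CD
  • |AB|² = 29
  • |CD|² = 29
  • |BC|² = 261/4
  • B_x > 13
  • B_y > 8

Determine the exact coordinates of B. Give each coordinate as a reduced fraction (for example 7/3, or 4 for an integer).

B = (15, 13)

1. B_x = 15  [[BC ⟂ CD ⇒ 2x+5y-95=0] ∩ [|B−(13, 8)|²=29]]
2. B_y = 13  [[BC ⟂ CD ⇒ 2x+5y-95=0] ∩ [|B−(13, 8)|²=29]]
   so B = (15, 13)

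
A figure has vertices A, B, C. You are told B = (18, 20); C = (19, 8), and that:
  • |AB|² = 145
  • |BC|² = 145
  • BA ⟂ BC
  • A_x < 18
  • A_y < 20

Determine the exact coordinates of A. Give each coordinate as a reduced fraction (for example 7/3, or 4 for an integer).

1. A_x = 6  [[BA ⟂ BC ⇒ 1x-12y+222=0] ∩ [|A−(18, 20)|²=145]]
2. A_y = 19  [[BA ⟂ BC ⇒ 1x-12y+222=0] ∩ [|A−(18, 20)|²=145]]
   so A = (6, 19)

A = (6, 19)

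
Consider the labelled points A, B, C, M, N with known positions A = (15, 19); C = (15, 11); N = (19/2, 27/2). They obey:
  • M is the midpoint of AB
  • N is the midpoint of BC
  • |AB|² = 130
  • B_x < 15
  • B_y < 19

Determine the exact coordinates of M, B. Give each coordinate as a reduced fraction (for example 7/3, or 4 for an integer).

1. B_x = 4  [B = 2·N−C = 2·(19/2, 27/2)−(15, 11)]
2. B_y = 16  [B = 2·N−C = 2·(19/2, 27/2)−(15, 11)]
   so B = (4, 16)
3. M_x = 19/2  [2·M = A+B = (15, 19)+(4, 16)]
4. M_y = 35/2  [2·M = A+B = (15, 19)+(4, 16)]
   so M = (19/2, 35/2)

M = (19/2, 35/2)
B = (4, 16)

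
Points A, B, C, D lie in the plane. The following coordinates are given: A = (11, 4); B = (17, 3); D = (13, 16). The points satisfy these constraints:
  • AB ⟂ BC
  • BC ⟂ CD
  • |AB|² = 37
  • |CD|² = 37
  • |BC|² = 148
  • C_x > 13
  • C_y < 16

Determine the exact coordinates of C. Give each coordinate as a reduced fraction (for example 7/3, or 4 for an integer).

1. C_x = 19  [[AB ⟂ BC ⇒ 6x-1y-99=0] ∩ [|C−(13, 16)|²=37]]
2. C_y = 15  [[AB ⟂ BC ⇒ 6x-1y-99=0] ∩ [|C−(13, 16)|²=37]]
   so C = (19, 15)

C = (19, 15)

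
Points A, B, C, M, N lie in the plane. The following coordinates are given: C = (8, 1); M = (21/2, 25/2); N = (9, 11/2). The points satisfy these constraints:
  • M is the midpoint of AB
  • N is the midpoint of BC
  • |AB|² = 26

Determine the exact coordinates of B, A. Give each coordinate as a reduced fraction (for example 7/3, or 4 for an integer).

1. B_x = 10  [B = 2·N−C = 2·(9, 11/2)−(8, 1)]
2. B_y = 10  [B = 2·N−C = 2·(9, 11/2)−(8, 1)]
   so B = (10, 10)
3. A_x = 11  [A = 2·M−B = 2·(21/2, 25/2)−(10, 10)]
4. A_y = 15  [A = 2·M−B = 2·(21/2, 25/2)−(10, 10)]
   so A = (11, 15)

B = (10, 10)
A = (11, 15)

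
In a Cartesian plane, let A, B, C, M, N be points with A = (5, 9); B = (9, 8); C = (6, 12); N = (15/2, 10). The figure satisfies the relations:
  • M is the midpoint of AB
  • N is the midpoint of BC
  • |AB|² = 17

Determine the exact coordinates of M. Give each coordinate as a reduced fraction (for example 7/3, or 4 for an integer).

1. M_x = 7  [2·M = A+B = (5, 9)+(9, 8)]
2. M_y = 17/2  [2·M = A+B = (5, 9)+(9, 8)]
   so M = (7, 17/2)

M = (7, 17/2)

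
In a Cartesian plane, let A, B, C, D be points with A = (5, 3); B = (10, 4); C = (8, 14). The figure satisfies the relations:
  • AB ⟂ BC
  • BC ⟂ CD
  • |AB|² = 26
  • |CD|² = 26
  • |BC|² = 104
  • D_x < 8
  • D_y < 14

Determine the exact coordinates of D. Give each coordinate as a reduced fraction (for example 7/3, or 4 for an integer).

1. D_x = 3  [[BC ⟂ CD ⇒ -2x+10y-124=0] ∩ [|D−(8, 14)|²=26]]
2. D_y = 13  [[BC ⟂ CD ⇒ -2x+10y-124=0] ∩ [|D−(8, 14)|²=26]]
   so D = (3, 13)

D = (3, 13)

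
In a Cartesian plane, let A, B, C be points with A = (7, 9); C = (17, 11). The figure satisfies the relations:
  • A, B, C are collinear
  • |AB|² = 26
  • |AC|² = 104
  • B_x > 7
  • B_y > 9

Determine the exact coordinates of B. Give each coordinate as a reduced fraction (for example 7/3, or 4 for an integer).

1. B_x = 12  [[A, B, C are collinear ⇒ 2x-10y+76=0] ∩ [|B−(7, 9)|²=26]]
2. B_y = 10  [[A, B, C are collinear ⇒ 2x-10y+76=0] ∩ [|B−(7, 9)|²=26]]
   so B = (12, 10)

B = (12, 10)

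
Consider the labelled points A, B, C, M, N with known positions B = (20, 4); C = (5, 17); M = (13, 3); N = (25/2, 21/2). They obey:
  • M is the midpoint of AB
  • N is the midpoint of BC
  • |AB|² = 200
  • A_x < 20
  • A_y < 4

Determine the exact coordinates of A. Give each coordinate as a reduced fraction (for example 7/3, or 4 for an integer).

1. A_x = 6  [A = 2·M−B = 2·(13, 3)−(20, 4)]
2. A_y = 2  [A = 2·M−B = 2·(13, 3)−(20, 4)]
   so A = (6, 2)

A = (6, 2)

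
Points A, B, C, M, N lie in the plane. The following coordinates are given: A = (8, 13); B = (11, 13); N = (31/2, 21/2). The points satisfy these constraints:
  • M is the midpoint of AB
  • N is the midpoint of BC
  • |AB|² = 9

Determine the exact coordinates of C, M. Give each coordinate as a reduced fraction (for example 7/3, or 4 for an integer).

C = (20, 8)
M = (19/2, 13)

1. M_x = 19/2  [2·M = A+B = (8, 13)+(11, 13)]
2. M_y = 13  [2·M = A+B = (8, 13)+(11, 13)]
   so M = (19/2, 13)
3. C_x = 20  [C = 2·N−B = 2·(31/2, 21/2)−(11, 13)]
4. C_y = 8  [C = 2·N−B = 2·(31/2, 21/2)−(11, 13)]
   so C = (20, 8)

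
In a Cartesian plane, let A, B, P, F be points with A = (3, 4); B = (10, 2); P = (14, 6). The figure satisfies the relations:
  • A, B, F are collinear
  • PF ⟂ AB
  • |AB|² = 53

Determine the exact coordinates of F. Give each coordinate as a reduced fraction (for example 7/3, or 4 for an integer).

F = (670/53, 66/53)

1. F_x = 670/53  [[A, B, F are collinear ⇒ 2x+7y-34=0] ∩ [PF ⟂ AB ⇒ 7x-2y-86=0]]
2. F_y = 66/53  [[A, B, F are collinear ⇒ 2x+7y-34=0] ∩ [PF ⟂ AB ⇒ 7x-2y-86=0]]
   so F = (670/53, 66/53)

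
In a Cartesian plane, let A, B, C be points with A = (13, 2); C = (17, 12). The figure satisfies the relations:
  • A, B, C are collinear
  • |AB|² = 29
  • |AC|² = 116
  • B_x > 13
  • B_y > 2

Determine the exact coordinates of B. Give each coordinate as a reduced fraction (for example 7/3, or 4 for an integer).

1. B_x = 15  [[A, B, C are collinear ⇒ 10x-4y-122=0] ∩ [|B−(13, 2)|²=29]]
2. B_y = 7  [[A, B, C are collinear ⇒ 10x-4y-122=0] ∩ [|B−(13, 2)|²=29]]
   so B = (15, 7)

B = (15, 7)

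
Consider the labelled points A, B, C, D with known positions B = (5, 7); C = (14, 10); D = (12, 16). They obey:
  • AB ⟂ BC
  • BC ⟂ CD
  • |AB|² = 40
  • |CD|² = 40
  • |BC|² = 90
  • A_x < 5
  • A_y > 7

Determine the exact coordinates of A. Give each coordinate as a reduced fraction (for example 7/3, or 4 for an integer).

A = (3, 13)

1. A_x = 3  [[AB ⟂ BC ⇒ -9x-3y+66=0] ∩ [|A−(5, 7)|²=40]]
2. A_y = 13  [[AB ⟂ BC ⇒ -9x-3y+66=0] ∩ [|A−(5, 7)|²=40]]
   so A = (3, 13)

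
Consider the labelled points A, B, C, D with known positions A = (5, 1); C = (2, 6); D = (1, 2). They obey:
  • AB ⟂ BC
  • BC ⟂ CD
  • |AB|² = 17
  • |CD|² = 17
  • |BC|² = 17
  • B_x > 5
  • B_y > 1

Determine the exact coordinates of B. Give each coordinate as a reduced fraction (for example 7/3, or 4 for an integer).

1. B_x = 6  [[BC ⟂ CD ⇒ 1x+4y-26=0] ∩ [|B−(5, 1)|²=17]]
2. B_y = 5  [[BC ⟂ CD ⇒ 1x+4y-26=0] ∩ [|B−(5, 1)|²=17]]
   so B = (6, 5)

B = (6, 5)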